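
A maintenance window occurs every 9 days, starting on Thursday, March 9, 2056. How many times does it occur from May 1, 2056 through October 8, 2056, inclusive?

18

Occurrences land 9·i days after March 9, 2056 for i = 0, 1, 2, …
May 1, 2056 is 53 days after the start; 53 ÷ 9 = 5 remainder 8; since the remainder is 8, round up to i = 6. First occurrence in the window: #7 on May 2, 2056 (6×9 = 54 days in).
October 8, 2056 is 213 days after the start; 213 ÷ 9 = 23 remainder 6. Last occurrence in the window: #24 on October 2, 2056.
Occurrences #7 through #24: 18 in total.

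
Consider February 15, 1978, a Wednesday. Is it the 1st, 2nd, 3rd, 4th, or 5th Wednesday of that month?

3rd

Day 15 falls in week ⌈15/7⌉ of the month.
Days 1–7 hold the 1st Wednesday, 8–14 the 2nd, 15–21 the 3rd, 22–28 the 4th, 29–31 the 5th.
15 is in the range for the 3rd.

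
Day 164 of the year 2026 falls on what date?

January has 31 days (164 − 31 = 133 remain).
February has 28 days (133 − 28 = 105 remain).
March has 31 days (105 − 31 = 74 remain).
April has 30 days (74 − 30 = 44 remain).
May has 31 days (44 − 31 = 13 remain).
13 into June → June 13.

13 June 2026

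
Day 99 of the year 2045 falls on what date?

2045-04-09

January has 31 days (99 − 31 = 68 remain).
February has 28 days (68 − 28 = 40 remain).
March has 31 days (40 − 31 = 9 remain).
9 into April → April 9.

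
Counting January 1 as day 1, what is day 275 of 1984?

January has 31 days (275 − 31 = 244 remain).
February has 29 days (244 − 29 = 215 remain).
March has 31 days (215 − 31 = 184 remain).
April has 30 days (184 − 30 = 154 remain).
May has 31 days (154 − 31 = 123 remain).
June has 30 days (123 − 30 = 93 remain).
July has 31 days (93 − 31 = 62 remain).
August has 31 days (62 − 31 = 31 remain).
September has 30 days (31 − 30 = 1 remain).
1 into October → October 1.

1 October 1984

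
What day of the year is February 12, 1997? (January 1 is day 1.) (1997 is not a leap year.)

43

Days in months before February: 31 = 31.
Plus 12 days into February → day 43.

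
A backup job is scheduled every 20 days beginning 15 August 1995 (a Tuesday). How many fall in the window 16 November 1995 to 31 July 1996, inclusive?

Occurrences land 20·i days after 15 August 1995 for i = 0, 1, 2, …
16 November 1995 is 93 days after the start; 93 ÷ 20 = 4 remainder 13; since the remainder is 13, round up to i = 5. First occurrence in the window: #6 on 23 November 1995 (5×20 = 100 days in).
31 July 1996 is 351 days after the start; 351 ÷ 20 = 17 remainder 11. Last occurrence in the window: #18 on 20 July 1996.
Occurrences #6 through #18: 13 in total.

13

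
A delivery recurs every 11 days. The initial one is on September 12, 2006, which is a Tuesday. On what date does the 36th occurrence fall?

October 2, 2007

The 36th occurrence is 35 intervals after the first: 35 × 11 = 385 days after September 12, 2006.
September has 30 days — 18 days to the end of September leaves 367.
October has 31 days (336 left).
November has 30 days (306 left).
December has 31 days (275 left).
January has 31 days (244 left).
February has 28 days (216 left).
March has 31 days (185 left).
April has 30 days (155 left).
May has 31 days (124 left).
June has 30 days (94 left).
July has 31 days (63 left).
August has 31 days (32 left).
September has 30 days (2 left).
2 days into October → October 2, 2007.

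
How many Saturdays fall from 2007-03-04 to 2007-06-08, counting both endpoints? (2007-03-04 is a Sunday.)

13

2007-03-04 is a Sunday; the first Saturday on or after it is 2007-03-10 (6 days later).
From 2007-03-10 to 2007-06-08: 21 + 30 + 31 + 8 = 90 days (rest of March, April, May, June).
90 ÷ 7 = 12 full weeks with remainder 6, so 12 more Saturdays after the first → 13.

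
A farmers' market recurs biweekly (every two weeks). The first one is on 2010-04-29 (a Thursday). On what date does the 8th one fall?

2010-08-05

The 8th occurrence is 7 intervals after the first: 7 × 14 = 98 days after 2010-04-29.
April has 30 days — 1 day to the end of April leaves 97.
May has 31 days (66 left).
June has 30 days (36 left).
July has 31 days (5 left).
5 days into August → 2010-08-05.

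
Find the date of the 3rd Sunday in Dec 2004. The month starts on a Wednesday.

Dec 19, 2004

Dec 2004 begins on a Wednesday, so the first Sunday is Dec 5 (4 days later).
The 3rd Sunday is 2 weeks later: 5 + 14 = 19.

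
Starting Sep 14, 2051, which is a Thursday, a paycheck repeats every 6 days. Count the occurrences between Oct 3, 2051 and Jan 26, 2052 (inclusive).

19

Occurrences land 6·i days after Sep 14, 2051 for i = 0, 1, 2, …
Oct 3, 2051 is 19 days after the start; 19 ÷ 6 = 3 remainder 1; since the remainder is 1, round up to i = 4. First occurrence in the window: #5 on Oct 8, 2051 (4×6 = 24 days in).
Jan 26, 2052 is 134 days after the start; 134 ÷ 6 = 22 remainder 2. Last occurrence in the window: #23 on Jan 24, 2052.
Occurrences #5 through #23: 19 in total.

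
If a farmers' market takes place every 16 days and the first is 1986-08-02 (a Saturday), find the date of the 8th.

1986-11-22

The 8th occurrence is 7 intervals after the first: 7 × 16 = 112 days after 1986-08-02.
August has 31 days — 29 days to the end of August leaves 83.
September has 30 days (53 left).
October has 31 days (22 left).
22 days into November → 1986-11-22.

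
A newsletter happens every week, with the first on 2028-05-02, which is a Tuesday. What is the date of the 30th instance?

The 30th occurrence is 29 intervals after the first: 29 × 7 = 203 days after 2028-05-02.
May has 31 days — 29 days to the end of May leaves 174.
June has 30 days (144 left).
July has 31 days (113 left).
August has 31 days (82 left).
September has 30 days (52 left).
October has 31 days (21 left).
21 days into November → 2028-11-21.

2028-11-21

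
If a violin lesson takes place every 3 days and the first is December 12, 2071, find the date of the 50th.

May 7, 2072

The 50th occurrence is 49 intervals after the first: 49 × 3 = 147 days after December 12, 2071.
December has 31 days — 19 days to the end of December leaves 128.
January has 31 days (97 left).
February has 29 days (68 left).
March has 31 days (37 left).
April has 30 days (7 left).
7 days into May → May 7, 2072.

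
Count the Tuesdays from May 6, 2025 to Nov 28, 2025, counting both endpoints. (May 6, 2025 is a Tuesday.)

May 6, 2025 is a Tuesday; the first Tuesday on or after it is May 6, 2025.
From May 6, 2025 to Nov 28, 2025: 25 + 30 + 31 + 31 + 30 + 31 + 28 = 206 days (rest of May, Jun, Jul, Aug, Sep, Oct, Nov).
206 ÷ 7 = 29 full weeks with remainder 3, so 29 more Tuesdays after the first → 30.

30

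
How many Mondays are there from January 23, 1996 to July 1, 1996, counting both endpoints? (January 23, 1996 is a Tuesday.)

23

January 23, 1996 is a Tuesday; the first Monday on or after it is January 29, 1996 (6 days later).
From January 29, 1996 to July 1, 1996: 2 + 29 + 31 + 30 + 31 + 30 + 1 = 154 days (rest of January, February, March, April, May, June, July).
154 ÷ 7 = 22 full weeks with remainder 0, so 22 more Mondays after the first → 23.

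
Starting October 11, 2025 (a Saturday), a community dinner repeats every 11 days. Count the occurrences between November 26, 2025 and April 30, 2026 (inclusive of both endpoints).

Occurrences land 11·i days after October 11, 2025 for i = 0, 1, 2, …
November 26, 2025 is 46 days after the start; 46 ÷ 11 = 4 remainder 2; since the remainder is 2, round up to i = 5. First occurrence in the window: #6 on December 5, 2025 (5×11 = 55 days in).
April 30, 2026 is 201 days after the start; 201 ÷ 11 = 18 remainder 3. Last occurrence in the window: #19 on April 27, 2026.
Occurrences #6 through #19: 14 in total.

14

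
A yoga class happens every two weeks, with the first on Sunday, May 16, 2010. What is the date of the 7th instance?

The 7th occurrence is 6 intervals after the first: 6 × 14 = 84 days after May 16, 2010.
May has 31 days — 15 days to the end of May leaves 69.
June has 30 days (39 left).
July has 31 days (8 left).
8 days into August → August 8, 2010.

August 8, 2010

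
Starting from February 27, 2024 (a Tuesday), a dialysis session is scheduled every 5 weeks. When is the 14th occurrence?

May 27, 2025

The 14th occurrence is 13 intervals after the first: 13 × 35 = 455 days after February 27, 2024.
February has 29 days — 2 days to the end of February leaves 453.
From end of February to end of 2024 is 306 days (147 left).
January has 31 days (116 left).
February has 28 days (88 left).
March has 31 days (57 left).
April has 30 days (27 left).
27 days into May → May 27, 2025.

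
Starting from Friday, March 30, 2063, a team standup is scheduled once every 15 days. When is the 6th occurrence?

The 6th occurrence is 5 intervals after the first: 5 × 15 = 75 days after March 30, 2063.
March has 31 days — 1 day to the end of March leaves 74.
April has 30 days (44 left).
May has 31 days (13 left).
13 days into June → June 13, 2063.

June 13, 2063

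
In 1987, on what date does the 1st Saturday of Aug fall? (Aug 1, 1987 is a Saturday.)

Aug 1987 begins on a Saturday, so the first Saturday is Aug 1.

Aug 1, 1987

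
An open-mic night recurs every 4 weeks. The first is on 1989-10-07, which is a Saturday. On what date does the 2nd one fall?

The 2nd occurrence is 1 interval after the first: 1 × 28 = 28 days after 1989-10-07.
October has 31 days — 24 days to the end of October leaves 4.
4 days into November → 1989-11-04.

1989-11-04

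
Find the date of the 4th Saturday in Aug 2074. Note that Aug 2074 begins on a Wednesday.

Aug 25, 2074

Aug 2074 begins on a Wednesday, so the first Saturday is Aug 4 (3 days later).
The 4th Saturday is 3 weeks later: 4 + 21 = 25.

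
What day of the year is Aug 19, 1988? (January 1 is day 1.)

Days in months before Aug: 31 + 29 + 31 + 30 + 31 + 30 + 31 = 213.
Plus 19 days into Aug → day 232.

232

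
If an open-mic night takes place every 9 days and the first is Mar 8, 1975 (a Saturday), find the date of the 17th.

The 17th occurrence is 16 intervals after the first: 16 × 9 = 144 days after Mar 8, 1975.
Mar has 31 days — 23 days to the end of Mar leaves 121.
Apr has 30 days (91 left).
May has 31 days (60 left).
Jun has 30 days (30 left).
30 days into Jul → Jul 30, 1975.

Jul 30, 1975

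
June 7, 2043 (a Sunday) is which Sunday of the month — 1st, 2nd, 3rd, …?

1st

Day 7 falls in week ⌈7/7⌉ of the month.
Days 1–7 hold the 1st Sunday, 8–14 the 2nd, 15–21 the 3rd, 22–28 the 4th, 29–31 the 5th.
7 is in the range for the 1st.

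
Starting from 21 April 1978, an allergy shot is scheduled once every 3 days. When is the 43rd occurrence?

The 43rd occurrence is 42 intervals after the first: 42 × 3 = 126 days after 21 April 1978.
April has 30 days — 9 days to the end of April leaves 117.
May has 31 days (86 left).
June has 30 days (56 left).
July has 31 days (25 left).
25 days into August → 25 August 1978.

25 August 1978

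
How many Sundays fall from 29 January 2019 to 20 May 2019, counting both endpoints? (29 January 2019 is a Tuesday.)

16

29 January 2019 is a Tuesday; the first Sunday on or after it is 3 February 2019 (5 days later).
From 3 February 2019 to 20 May 2019: 25 + 31 + 30 + 20 = 106 days (rest of February, March, April, May).
106 ÷ 7 = 15 full weeks with remainder 1, so 15 more Sundays after the first → 16.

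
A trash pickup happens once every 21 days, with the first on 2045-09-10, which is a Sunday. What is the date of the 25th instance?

The 25th occurrence is 24 intervals after the first: 24 × 21 = 504 days after 2045-09-10.
September has 30 days — 20 days to the end of September leaves 484.
From end of September to end of 2045 is 92 days (392 left).
2046 has 365 days (27 left).
27 days into January → 2047-01-27.

2047-01-27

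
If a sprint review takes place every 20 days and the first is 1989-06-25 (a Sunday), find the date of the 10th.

1989-12-22

The 10th occurrence is 9 intervals after the first: 9 × 20 = 180 days after 1989-06-25.
June has 30 days — 5 days to the end of June leaves 175.
July has 31 days (144 left).
August has 31 days (113 left).
September has 30 days (83 left).
October has 31 days (52 left).
November has 30 days (22 left).
22 days into December → 1989-12-22.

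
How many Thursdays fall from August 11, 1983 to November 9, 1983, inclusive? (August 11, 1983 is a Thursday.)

August 11, 1983 is a Thursday; the first Thursday on or after it is August 11, 1983.
From August 11, 1983 to November 9, 1983: 20 + 30 + 31 + 9 = 90 days (rest of August, September, October, November).
90 ÷ 7 = 12 full weeks with remainder 6, so 12 more Thursdays after the first → 13.

13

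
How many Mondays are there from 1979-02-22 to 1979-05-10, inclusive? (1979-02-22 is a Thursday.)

1979-02-22 is a Thursday; the first Monday on or after it is 1979-02-26 (4 days later).
From 1979-02-26 to 1979-05-10: 2 + 31 + 30 + 10 = 73 days (rest of February, March, April, May).
73 ÷ 7 = 10 full weeks with remainder 3, so 10 more Mondays after the first → 11.

11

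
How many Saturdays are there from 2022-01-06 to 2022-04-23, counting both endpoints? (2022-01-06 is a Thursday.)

16

2022-01-06 is a Thursday; the first Saturday on or after it is 2022-01-08 (2 days later).
From 2022-01-08 to 2022-04-23: 23 + 28 + 31 + 23 = 105 days (rest of January, February, March, April).
105 ÷ 7 = 15 full weeks with remainder 0, so 15 more Saturdays after the first → 16.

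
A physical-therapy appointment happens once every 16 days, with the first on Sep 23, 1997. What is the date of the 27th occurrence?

The 27th occurrence is 26 intervals after the first: 26 × 16 = 416 days after Sep 23, 1997.
Sep has 30 days — 7 days to the end of Sep leaves 409.
From end of Sep to end of 1997 is 92 days (317 left).
Jan has 31 days (286 left).
Feb has 28 days (258 left).
Mar has 31 days (227 left).
Apr has 30 days (197 left).
May has 31 days (166 left).
Jun has 30 days (136 left).
Jul has 31 days (105 left).
Aug has 31 days (74 left).
Sep has 30 days (44 left).
Oct has 31 days (13 left).
13 days into Nov → Nov 13, 1998.

Nov 13, 1998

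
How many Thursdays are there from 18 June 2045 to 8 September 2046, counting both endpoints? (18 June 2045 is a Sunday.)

18 June 2045 is a Sunday; the first Thursday on or after it is 22 June 2045 (4 days later).
From 22 June 2045 to 8 September 2046: 192 + 251 = 443 days (rest of 2045, to 8 September 2046 in 2046).
443 ÷ 7 = 63 full weeks with remainder 2, so 63 more Thursdays after the first → 64.

64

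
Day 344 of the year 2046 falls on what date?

Dec 10, 2046

Jan has 31 days (344 − 31 = 313 remain).
Feb has 28 days (313 − 28 = 285 remain).
Mar has 31 days (285 − 31 = 254 remain).
Apr has 30 days (254 − 30 = 224 remain).
May has 31 days (224 − 31 = 193 remain).
Jun has 30 days (193 − 30 = 163 remain).
Jul has 31 days (163 − 31 = 132 remain).
Aug has 31 days (132 − 31 = 101 remain).
Sep has 30 days (101 − 30 = 71 remain).
Oct has 31 days (71 − 31 = 40 remain).
Nov has 30 days (40 − 30 = 10 remain).
10 into Dec → Dec 10.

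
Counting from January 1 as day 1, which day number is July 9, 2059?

Days in months before July: 31 + 28 + 31 + 30 + 31 + 30 = 181.
Plus 9 days into July → day 190.

190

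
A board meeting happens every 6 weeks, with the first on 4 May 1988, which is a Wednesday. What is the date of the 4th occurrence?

The 4th occurrence is 3 intervals after the first: 3 × 42 = 126 days after 4 May 1988.
May has 31 days — 27 days to the end of May leaves 99.
June has 30 days (69 left).
July has 31 days (38 left).
August has 31 days (7 left).
7 days into September → 7 September 1988.

7 September 1988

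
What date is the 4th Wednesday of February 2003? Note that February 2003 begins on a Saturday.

2003-02-26

February 2003 begins on a Saturday, so the first Wednesday is February 5 (4 days later).
The 4th Wednesday is 3 weeks later: 5 + 21 = 26.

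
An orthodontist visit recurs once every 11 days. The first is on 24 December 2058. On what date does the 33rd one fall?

11 December 2059

The 33rd occurrence is 32 intervals after the first: 32 × 11 = 352 days after 24 December 2058.
December has 31 days — 7 days to the end of December leaves 345.
January has 31 days (314 left).
February has 28 days (286 left).
March has 31 days (255 left).
April has 30 days (225 left).
May has 31 days (194 left).
June has 30 days (164 left).
July has 31 days (133 left).
August has 31 days (102 left).
September has 30 days (72 left).
October has 31 days (41 left).
November has 30 days (11 left).
11 days into December → 11 December 2059.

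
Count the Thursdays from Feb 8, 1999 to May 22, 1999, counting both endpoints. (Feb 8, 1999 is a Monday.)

Feb 8, 1999 is a Monday; the first Thursday on or after it is Feb 11, 1999 (3 days later).
From Feb 11, 1999 to May 22, 1999: 17 + 31 + 30 + 22 = 100 days (rest of Feb, Mar, Apr, May).
100 ÷ 7 = 14 full weeks with remainder 2, so 14 more Thursdays after the first → 15.

15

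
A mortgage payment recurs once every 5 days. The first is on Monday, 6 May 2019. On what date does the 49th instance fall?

The 49th occurrence is 48 intervals after the first: 48 × 5 = 240 days after 6 May 2019.
May has 31 days — 25 days to the end of May leaves 215.
June has 30 days (185 left).
July has 31 days (154 left).
August has 31 days (123 left).
September has 30 days (93 left).
October has 31 days (62 left).
November has 30 days (32 left).
December has 31 days (1 left).
1 day into January → 1 January 2020.

1 January 2020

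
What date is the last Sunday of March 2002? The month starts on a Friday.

March 2002 begins on a Friday, so the first Sunday is March 3 (2 days later).
March 2002 has 31 days. Adding weeks: 3, 10, 17, 24, 31 — the last one ≤ 31 is the 31st.

March 31, 2002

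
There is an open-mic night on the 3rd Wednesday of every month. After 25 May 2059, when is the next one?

18 June 2059

May 2059 starts on a Thursday; its first Wednesday is the 7th, so the 3rd Wednesday is the 21st — 21 May 2059.
That is not after 25 May 2059, so look at June 2059.
June 2059 starts on a Sunday; its first Wednesday is the 4th, so the 3rd Wednesday is the 18th — 18 June 2059.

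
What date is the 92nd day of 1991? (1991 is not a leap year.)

January has 31 days (92 − 31 = 61 remain).
February has 28 days (61 − 28 = 33 remain).
March has 31 days (33 − 31 = 2 remain).
2 into April → April 2.

April 2, 1991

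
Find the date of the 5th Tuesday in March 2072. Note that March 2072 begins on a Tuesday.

March 2072 begins on a Tuesday, so the first Tuesday is March 1.
The 5th Tuesday is 4 weeks later: 1 + 28 = 29.

March 29, 2072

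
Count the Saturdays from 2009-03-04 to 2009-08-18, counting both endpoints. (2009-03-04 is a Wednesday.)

2009-03-04 is a Wednesday; the first Saturday on or after it is 2009-03-07 (3 days later).
From 2009-03-07 to 2009-08-18: 24 + 30 + 31 + 30 + 31 + 18 = 164 days (rest of March, April, May, June, July, August).
164 ÷ 7 = 23 full weeks with remainder 3, so 23 more Saturdays after the first → 24.

24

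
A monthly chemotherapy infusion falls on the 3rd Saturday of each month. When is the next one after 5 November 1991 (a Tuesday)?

16 November 1991

November 1991 starts on a Friday; its first Saturday is the 2nd, so the 3rd Saturday is the 16th — 16 November 1991.
16 November 1991 is after 5 November 1991, so that is the next one.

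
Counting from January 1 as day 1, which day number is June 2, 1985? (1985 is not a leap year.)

153

Days in months before June: 31 + 28 + 31 + 30 + 31 = 151.
Plus 2 days into June → day 153.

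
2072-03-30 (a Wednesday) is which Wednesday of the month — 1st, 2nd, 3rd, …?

Day 30 falls in week ⌈30/7⌉ of the month.
Days 1–7 hold the 1st Wednesday, 8–14 the 2nd, 15–21 the 3rd, 22–28 the 4th, 29–31 the 5th.
30 is in the range for the 5th.

5th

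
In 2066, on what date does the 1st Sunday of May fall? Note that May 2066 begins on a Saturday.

May 2066 begins on a Saturday, so the first Sunday is May 2 (1 day later).

2066-05-02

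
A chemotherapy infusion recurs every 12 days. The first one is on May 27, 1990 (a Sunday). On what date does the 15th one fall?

The 15th occurrence is 14 intervals after the first: 14 × 12 = 168 days after May 27, 1990.
May has 31 days — 4 days to the end of May leaves 164.
Jun has 30 days (134 left).
Jul has 31 days (103 left).
Aug has 31 days (72 left).
Sep has 30 days (42 left).
Oct has 31 days (11 left).
11 days into Nov → Nov 11, 1990.

Nov 11, 1990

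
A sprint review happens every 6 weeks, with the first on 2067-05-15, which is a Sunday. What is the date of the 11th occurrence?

The 11th occurrence is 10 intervals after the first: 10 × 42 = 420 days after 2067-05-15.
May has 31 days — 16 days to the end of May leaves 404.
From end of May to end of 2067 is 214 days (190 left).
January has 31 days (159 left).
February has 29 days (130 left).
March has 31 days (99 left).
April has 30 days (69 left).
May has 31 days (38 left).
June has 30 days (8 left).
8 days into July → 2068-07-08.

2068-07-08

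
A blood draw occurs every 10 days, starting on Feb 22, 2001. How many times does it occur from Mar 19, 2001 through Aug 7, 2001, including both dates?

Occurrences land 10·i days after Feb 22, 2001 for i = 0, 1, 2, …
Mar 19, 2001 is 25 days after the start; 25 ÷ 10 = 2 remainder 5; since the remainder is 5, round up to i = 3. First occurrence in the window: #4 on Mar 24, 2001 (3×10 = 30 days in).
Aug 7, 2001 is 166 days after the start; 166 ÷ 10 = 16 remainder 6. Last occurrence in the window: #17 on Aug 1, 2001.
Occurrences #4 through #17: 14 in total.

14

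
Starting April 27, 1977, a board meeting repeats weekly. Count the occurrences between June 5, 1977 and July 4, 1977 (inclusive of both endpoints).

4

Occurrences land 7·i days after April 27, 1977 for i = 0, 1, 2, …
June 5, 1977 is 39 days after the start; 39 ÷ 7 = 5 remainder 4; since the remainder is 4, round up to i = 6. First occurrence in the window: #7 on June 8, 1977 (6×7 = 42 days in).
July 4, 1977 is 68 days after the start; 68 ÷ 7 = 9 remainder 5. Last occurrence in the window: #10 on June 29, 1977.
Occurrences #7 through #10: 4 in total.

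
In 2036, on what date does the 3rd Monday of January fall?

2036-01-21

January 2036 begins on a Tuesday, so the first Monday is January 7 (6 days later).
The 3rd Monday is 2 weeks later: 7 + 14 = 21.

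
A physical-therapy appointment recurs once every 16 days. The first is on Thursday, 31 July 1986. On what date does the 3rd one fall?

1 September 1986

The 3rd occurrence is 2 intervals after the first: 2 × 16 = 32 days after 31 July 1986.
July has 31 days — 0 days to the end of July leaves 32.
August has 31 days (1 left).
1 day into September → 1 September 1986.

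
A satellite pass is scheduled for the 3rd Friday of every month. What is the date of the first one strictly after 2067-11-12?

November 2067 starts on a Tuesday; its first Friday is the 4th, so the 3rd Friday is the 18th — 2067-11-18.
2067-11-18 is after 2067-11-12, so that is the next one.

2067-11-18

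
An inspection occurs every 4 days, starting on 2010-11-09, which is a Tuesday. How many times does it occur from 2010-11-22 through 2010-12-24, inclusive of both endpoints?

8

Occurrences land 4·i days after 2010-11-09 for i = 0, 1, 2, …
2010-11-22 is 13 days after the start; 13 ÷ 4 = 3 remainder 1; since the remainder is 1, round up to i = 4. First occurrence in the window: #5 on 2010-11-25 (4×4 = 16 days in).
2010-12-24 is 45 days after the start; 45 ÷ 4 = 11 remainder 1. Last occurrence in the window: #12 on 2010-12-23.
Occurrences #5 through #12: 8 in total.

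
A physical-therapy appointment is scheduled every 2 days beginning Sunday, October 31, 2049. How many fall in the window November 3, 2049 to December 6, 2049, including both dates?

Occurrences land 2·i days after October 31, 2049 for i = 0, 1, 2, …
November 3, 2049 is 3 days after the start; 3 ÷ 2 = 1 remainder 1; since the remainder is 1, round up to i = 2. First occurrence in the window: #3 on November 4, 2049 (2×2 = 4 days in).
December 6, 2049 is 36 days after the start; 36 ÷ 2 = 18 remainder 0. Last occurrence in the window: #19 on December 6, 2049.
Occurrences #3 through #19: 17 in total.

17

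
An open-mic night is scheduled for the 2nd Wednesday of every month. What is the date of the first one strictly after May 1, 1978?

May 1978 starts on a Monday; its first Wednesday is the 3rd, so the 2nd Wednesday is the 10th — May 10, 1978.
May 10, 1978 is after May 1, 1978, so that is the next one.

May 10, 1978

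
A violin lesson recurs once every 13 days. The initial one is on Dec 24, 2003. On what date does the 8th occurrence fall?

Mar 24, 2004

The 8th occurrence is 7 intervals after the first: 7 × 13 = 91 days after Dec 24, 2003.
Dec has 31 days — 7 days to the end of Dec leaves 84.
Jan has 31 days (53 left).
Feb has 29 days (24 left).
24 days into Mar → Mar 24, 2004.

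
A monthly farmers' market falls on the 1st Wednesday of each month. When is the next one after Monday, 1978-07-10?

1978-08-02

July 1978 starts on a Saturday, so its 1st Wednesday is 1978-07-05 (4 days in).
That is not after 1978-07-10, so look at August 1978.
August 1978 starts on a Tuesday, so its 1st Wednesday is 1978-08-02 (1 day in).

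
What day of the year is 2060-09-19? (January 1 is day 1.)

263

Days in months before September: 31 + 29 + 31 + 30 + 31 + 30 + 31 + 31 = 244.
Plus 19 days into September → day 263.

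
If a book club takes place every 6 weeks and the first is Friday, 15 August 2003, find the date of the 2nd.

The 2nd occurrence is 1 interval after the first: 1 × 42 = 42 days after 15 August 2003.
August has 31 days — 16 days to the end of August leaves 26.
26 days into September → 26 September 2003.

26 September 2003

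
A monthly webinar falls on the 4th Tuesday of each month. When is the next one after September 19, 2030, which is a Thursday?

September 2030 starts on a Sunday; its first Tuesday is the 3rd, so the 4th Tuesday is the 24th — September 24, 2030.
September 24, 2030 is after September 19, 2030, so that is the next one.

September 24, 2030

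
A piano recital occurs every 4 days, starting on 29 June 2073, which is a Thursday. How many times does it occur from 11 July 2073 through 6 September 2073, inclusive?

Occurrences land 4·i days after 29 June 2073 for i = 0, 1, 2, …
11 July 2073 is 12 days after the start; 12 ÷ 4 = 3 remainder 0. First occurrence in the window: #4 on 11 July 2073 (3×4 = 12 days in).
6 September 2073 is 69 days after the start; 69 ÷ 4 = 17 remainder 1. Last occurrence in the window: #18 on 5 September 2073.
Occurrences #4 through #18: 15 in total.

15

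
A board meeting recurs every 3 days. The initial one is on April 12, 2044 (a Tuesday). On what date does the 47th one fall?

August 28, 2044

The 47th occurrence is 46 intervals after the first: 46 × 3 = 138 days after April 12, 2044.
April has 30 days — 18 days to the end of April leaves 120.
May has 31 days (89 left).
June has 30 days (59 left).
July has 31 days (28 left).
28 days into August → August 28, 2044.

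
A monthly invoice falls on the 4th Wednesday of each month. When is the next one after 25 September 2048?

September 2048 starts on a Tuesday; its first Wednesday is the 2nd, so the 4th Wednesday is the 23rd — 23 September 2048.
That is not after 25 September 2048, so look at October 2048.
October 2048 starts on a Thursday; its first Wednesday is the 7th, so the 4th Wednesday is the 28th — 28 October 2048.

28 October 2048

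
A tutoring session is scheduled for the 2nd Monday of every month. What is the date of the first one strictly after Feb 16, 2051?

Mar 13, 2051

Feb 2051 starts on a Wednesday; its first Monday is the 6th, so the 2nd Monday is the 13th — Feb 13, 2051.
That is not after Feb 16, 2051, so look at Mar 2051.
Mar 2051 starts on a Wednesday; its first Monday is the 6th, so the 2nd Monday is the 13th — Mar 13, 2051.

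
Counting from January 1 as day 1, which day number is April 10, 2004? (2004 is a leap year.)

Days in months before April: 31 + 29 + 31 = 91.
Plus 10 days into April → day 101.

101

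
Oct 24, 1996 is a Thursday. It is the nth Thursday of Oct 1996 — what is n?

4th

Day 24 falls in week ⌈24/7⌉ of the month.
Days 1–7 hold the 1st Thursday, 8–14 the 2nd, 15–21 the 3rd, 22–28 the 4th, 29–31 the 5th.
24 is in the range for the 4th.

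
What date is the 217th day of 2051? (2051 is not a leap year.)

Aug 5, 2051

Jan has 31 days (217 − 31 = 186 remain).
Feb has 28 days (186 − 28 = 158 remain).
Mar has 31 days (158 − 31 = 127 remain).
Apr has 30 days (127 − 30 = 97 remain).
May has 31 days (97 − 31 = 66 remain).
Jun has 30 days (66 − 30 = 36 remain).
Jul has 31 days (36 − 31 = 5 remain).
5 into Aug → Aug 5.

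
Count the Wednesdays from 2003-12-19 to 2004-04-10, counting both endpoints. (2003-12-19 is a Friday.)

2003-12-19 is a Friday; the first Wednesday on or after it is 2003-12-24 (5 days later).
From 2003-12-24 to 2004-04-10: 7 + 31 + 29 + 31 + 10 = 108 days (rest of December, January, February, March, April).
108 ÷ 7 = 15 full weeks with remainder 3, so 15 more Wednesdays after the first → 16.

16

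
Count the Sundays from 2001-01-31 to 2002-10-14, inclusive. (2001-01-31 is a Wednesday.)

2001-01-31 is a Wednesday; the first Sunday on or after it is 2001-02-04 (4 days later).
From 2001-02-04 to 2002-10-14: 330 + 287 = 617 days (rest of 2001, to 2002-10-14 in 2002).
617 ÷ 7 = 88 full weeks with remainder 1, so 88 more Sundays after the first → 89.

89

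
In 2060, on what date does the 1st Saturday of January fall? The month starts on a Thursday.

2060-01-03

January 2060 begins on a Thursday, so the first Saturday is January 3 (2 days later).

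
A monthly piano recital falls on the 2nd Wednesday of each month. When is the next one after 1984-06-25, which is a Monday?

1984-07-11

June 1984 starts on a Friday; its first Wednesday is the 6th, so the 2nd Wednesday is the 13th — 1984-06-13.
That is not after 1984-06-25, so look at July 1984.
July 1984 starts on a Sunday; its first Wednesday is the 4th, so the 2nd Wednesday is the 11th — 1984-07-11.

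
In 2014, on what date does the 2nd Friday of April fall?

2014-04-11

The first Friday of April 2014 is April 4.
The 2nd Friday is 1 weeks later: 4 + 7 = 11.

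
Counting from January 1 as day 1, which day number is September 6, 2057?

Days in months before September: 31 + 28 + 31 + 30 + 31 + 30 + 31 + 31 = 243.
Plus 6 days into September → day 249.

249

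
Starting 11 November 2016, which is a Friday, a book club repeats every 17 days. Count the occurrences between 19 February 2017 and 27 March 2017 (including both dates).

Occurrences land 17·i days after 11 November 2016 for i = 0, 1, 2, …
19 February 2017 is 100 days after the start; 100 ÷ 17 = 5 remainder 15; since the remainder is 15, round up to i = 6. First occurrence in the window: #7 on 21 February 2017 (6×17 = 102 days in).
27 March 2017 is 136 days after the start; 136 ÷ 17 = 8 remainder 0. Last occurrence in the window: #9 on 27 March 2017.
Occurrences #7 through #9: 3 in total.

3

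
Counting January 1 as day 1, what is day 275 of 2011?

Oct 2, 2011

Jan has 31 days (275 − 31 = 244 remain).
Feb has 28 days (244 − 28 = 216 remain).
Mar has 31 days (216 − 31 = 185 remain).
Apr has 30 days (185 − 30 = 155 remain).
May has 31 days (155 − 31 = 124 remain).
Jun has 30 days (124 − 30 = 94 remain).
Jul has 31 days (94 − 31 = 63 remain).
Aug has 31 days (63 − 31 = 32 remain).
Sep has 30 days (32 − 30 = 2 remain).
2 into Oct → Oct 2.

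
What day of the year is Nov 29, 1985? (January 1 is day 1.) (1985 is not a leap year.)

Days in months before Nov: 31 + 28 + 31 + 30 + 31 + 30 + 31 + 31 + 30 + 31 = 304.
Plus 29 days into Nov → day 333.

333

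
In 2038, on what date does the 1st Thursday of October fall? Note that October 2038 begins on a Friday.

October 2038 begins on a Friday, so the first Thursday is October 7 (6 days later).

2038-10-07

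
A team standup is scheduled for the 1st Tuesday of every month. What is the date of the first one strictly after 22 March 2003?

1 April 2003

March 2003 starts on a Saturday, so its 1st Tuesday is 4 March 2003 (3 days in).
That is not after 22 March 2003, so look at April 2003.
April 2003 starts on a Tuesday, so its 1st Tuesday is 1 April 2003.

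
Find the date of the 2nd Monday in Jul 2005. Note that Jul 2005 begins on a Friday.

Jul 11, 2005

Jul 2005 begins on a Friday, so the first Monday is Jul 4 (3 days later).
The 2nd Monday is 1 weeks later: 4 + 7 = 11.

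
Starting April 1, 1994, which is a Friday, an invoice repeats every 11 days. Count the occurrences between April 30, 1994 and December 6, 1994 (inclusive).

20

Occurrences land 11·i days after April 1, 1994 for i = 0, 1, 2, …
April 30, 1994 is 29 days after the start; 29 ÷ 11 = 2 remainder 7; since the remainder is 7, round up to i = 3. First occurrence in the window: #4 on May 4, 1994 (3×11 = 33 days in).
December 6, 1994 is 249 days after the start; 249 ÷ 11 = 22 remainder 7. Last occurrence in the window: #23 on November 29, 1994.
Occurrences #4 through #23: 20 in total.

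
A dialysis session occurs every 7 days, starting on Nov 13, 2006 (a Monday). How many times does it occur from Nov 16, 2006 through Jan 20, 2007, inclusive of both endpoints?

Occurrences land 7·i days after Nov 13, 2006 for i = 0, 1, 2, …
Nov 16, 2006 is 3 days after the start; 3 ÷ 7 = 0 remainder 3; since the remainder is 3, round up to i = 1. First occurrence in the window: #2 on Nov 20, 2006 (1×7 = 7 days in).
Jan 20, 2007 is 68 days after the start; 68 ÷ 7 = 9 remainder 5. Last occurrence in the window: #10 on Jan 15, 2007.
Occurrences #2 through #10: 9 in total.

9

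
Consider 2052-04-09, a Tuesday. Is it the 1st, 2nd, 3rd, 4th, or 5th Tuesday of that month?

2nd

Day 9 falls in week ⌈9/7⌉ of the month.
Days 1–7 hold the 1st Tuesday, 8–14 the 2nd, 15–21 the 3rd, 22–28 the 4th, 29–31 the 5th.
9 is in the range for the 2nd.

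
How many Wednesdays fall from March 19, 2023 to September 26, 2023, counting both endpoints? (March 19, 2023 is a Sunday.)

27

March 19, 2023 is a Sunday; the first Wednesday on or after it is March 22, 2023 (3 days later).
From March 22, 2023 to September 26, 2023: 9 + 30 + 31 + 30 + 31 + 31 + 26 = 188 days (rest of March, April, May, June, July, August, September).
188 ÷ 7 = 26 full weeks with remainder 6, so 26 more Wednesdays after the first → 27.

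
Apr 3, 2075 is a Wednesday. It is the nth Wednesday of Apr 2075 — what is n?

Day 3 falls in week ⌈3/7⌉ of the month.
Days 1–7 hold the 1st Wednesday, 8–14 the 2nd, 15–21 the 3rd, 22–28 the 4th, 29–31 the 5th.
3 is in the range for the 1st.

1st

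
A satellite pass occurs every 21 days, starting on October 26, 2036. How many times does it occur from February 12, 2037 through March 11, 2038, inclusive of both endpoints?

Occurrences land 21·i days after October 26, 2036 for i = 0, 1, 2, …
February 12, 2037 is 109 days after the start; 109 ÷ 21 = 5 remainder 4; since the remainder is 4, round up to i = 6. First occurrence in the window: #7 on March 1, 2037 (6×21 = 126 days in).
March 11, 2038 is 501 days after the start; 501 ÷ 21 = 23 remainder 18. Last occurrence in the window: #24 on February 21, 2038.
Occurrences #7 through #24: 18 in total.

18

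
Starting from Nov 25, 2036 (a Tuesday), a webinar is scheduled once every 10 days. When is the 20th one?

Jun 3, 2037

The 20th occurrence is 19 intervals after the first: 19 × 10 = 190 days after Nov 25, 2036.
Nov has 30 days — 5 days to the end of Nov leaves 185.
Dec has 31 days (154 left).
Jan has 31 days (123 left).
Feb has 28 days (95 left).
Mar has 31 days (64 left).
Apr has 30 days (34 left).
May has 31 days (3 left).
3 days into Jun → Jun 3, 2037.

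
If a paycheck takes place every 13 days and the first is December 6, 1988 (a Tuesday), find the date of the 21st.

August 23, 1989

The 21st occurrence is 20 intervals after the first: 20 × 13 = 260 days after December 6, 1988.
December has 31 days — 25 days to the end of December leaves 235.
January has 31 days (204 left).
February has 28 days (176 left).
March has 31 days (145 left).
April has 30 days (115 left).
May has 31 days (84 left).
June has 30 days (54 left).
July has 31 days (23 left).
23 days into August → August 23, 1989.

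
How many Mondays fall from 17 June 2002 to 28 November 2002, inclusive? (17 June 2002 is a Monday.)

24

17 June 2002 is a Monday; the first Monday on or after it is 17 June 2002.
From 17 June 2002 to 28 November 2002: 13 + 31 + 31 + 30 + 31 + 28 = 164 days (rest of June, July, August, September, October, November).
164 ÷ 7 = 23 full weeks with remainder 3, so 23 more Mondays after the first → 24.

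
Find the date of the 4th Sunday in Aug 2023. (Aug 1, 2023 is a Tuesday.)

Aug 27, 2023

Aug 2023 begins on a Tuesday, so the first Sunday is Aug 6 (5 days later).
The 4th Sunday is 3 weeks later: 6 + 21 = 27.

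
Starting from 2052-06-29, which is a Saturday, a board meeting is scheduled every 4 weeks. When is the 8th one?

2053-01-11

The 8th occurrence is 7 intervals after the first: 7 × 28 = 196 days after 2052-06-29.
June has 30 days — 1 day to the end of June leaves 195.
July has 31 days (164 left).
August has 31 days (133 left).
September has 30 days (103 left).
October has 31 days (72 left).
November has 30 days (42 left).
December has 31 days (11 left).
11 days into January → 2053-01-11.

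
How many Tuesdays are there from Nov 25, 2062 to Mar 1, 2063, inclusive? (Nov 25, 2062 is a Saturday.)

14

Nov 25, 2062 is a Saturday; the first Tuesday on or after it is Nov 28, 2062 (3 days later).
From Nov 28, 2062 to Mar 1, 2063: 2 + 31 + 31 + 28 + 1 = 93 days (rest of Nov, Dec, Jan, Feb, Mar).
93 ÷ 7 = 13 full weeks with remainder 2, so 13 more Tuesdays after the first → 14.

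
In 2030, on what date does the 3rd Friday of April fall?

19 April 2030

The first Friday of April 2030 is April 5.
The 3rd Friday is 2 weeks later: 5 + 14 = 19.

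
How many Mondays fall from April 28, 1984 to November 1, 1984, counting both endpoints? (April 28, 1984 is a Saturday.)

April 28, 1984 is a Saturday; the first Monday on or after it is April 30, 1984 (2 days later).
From April 30, 1984 to November 1, 1984: 0 + 31 + 30 + 31 + 31 + 30 + 31 + 1 = 185 days (rest of April, May, June, July, August, September, October, November).
185 ÷ 7 = 26 full weeks with remainder 3, so 26 more Mondays after the first → 27.

27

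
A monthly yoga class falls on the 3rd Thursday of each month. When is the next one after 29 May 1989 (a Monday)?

May 1989 starts on a Monday; its first Thursday is the 4th, so the 3rd Thursday is the 18th — 18 May 1989.
That is not after 29 May 1989, so look at June 1989.
June 1989 starts on a Thursday; its first Thursday is the 1st, so the 3rd Thursday is the 15th — 15 June 1989.

15 June 1989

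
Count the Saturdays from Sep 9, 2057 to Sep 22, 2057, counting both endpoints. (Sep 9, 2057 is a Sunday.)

Sep 9, 2057 is a Sunday; the first Saturday on or after it is Sep 15, 2057 (6 days later).
From Sep 15, 2057 to Sep 22, 2057 is 22 − 15 = 7 days.
7 ÷ 7 = 1 full weeks with remainder 0, so 1 more Saturdays after the first → 2.

2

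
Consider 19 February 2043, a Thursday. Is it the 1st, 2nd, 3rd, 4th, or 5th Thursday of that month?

3rd

Day 19 falls in week ⌈19/7⌉ of the month.
Days 1–7 hold the 1st Thursday, 8–14 the 2nd, 15–21 the 3rd, 22–28 the 4th, 29–31 the 5th.
19 is in the range for the 3rd.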